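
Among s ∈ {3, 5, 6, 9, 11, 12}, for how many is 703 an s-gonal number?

2

s = 3: P(3, 37) = 703. ✓
s = 5: P(5, 21) = 651 and P(5, 22) = 715; 703 is not s-gonal.
s = 6: P(6, 19) = 703. ✓
s = 9: P(9, 14) = 651 and P(9, 15) = 750; 703 is not s-gonal.
s = 11: P(11, 12) = 606 and P(11, 13) = 715; 703 is not s-gonal.
s = 12: P(12, 12) = 672 and P(12, 13) = 793; 703 is not s-gonal.
Hits: s ∈ {3, 6} → 2.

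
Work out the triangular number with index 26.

The 26th triangular number is n(n+1)/2 with n = 26.
26·27/2 = 702/2 = 351.

351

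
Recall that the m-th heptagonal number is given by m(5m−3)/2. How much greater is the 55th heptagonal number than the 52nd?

55·(5·55 − 3)/2 = 7480 and 52·(5·52 − 3)/2 = 6682.
Difference: 7480 − 6682 = 798.

798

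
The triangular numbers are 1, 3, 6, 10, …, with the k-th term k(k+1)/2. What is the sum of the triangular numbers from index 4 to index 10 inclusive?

210

Σ i(i+1)/2 = (Σi² + Σi) / 2 over i = 4..10.
Σi = 55 − 6 = 49 and Σi² = 385 − 14 = 371.
(1·371 + 1·49) / 2 = 420/2 = 210.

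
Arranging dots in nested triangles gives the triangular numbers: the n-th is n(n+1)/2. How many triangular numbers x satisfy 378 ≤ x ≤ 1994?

The n-th triangular number is n(n+1)/2.
Smallest index with value ≥ 378: n = 27 (giving 378).
Largest index with value ≤ 1994: n = 62 (giving 1953).
Indices 27 through 62: 36 terms.

36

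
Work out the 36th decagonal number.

5076

The 36th decagonal number is n(4n−3) with n = 36.
36·(4·36 − 3) = 36·141 = 5076.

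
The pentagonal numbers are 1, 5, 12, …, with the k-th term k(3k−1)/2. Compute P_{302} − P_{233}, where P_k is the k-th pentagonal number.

302·(3·302 − 1)/2 = 136655 and 233·(3·233 − 1)/2 = 81317.
Difference: 136655 − 81317 = 55338.

55338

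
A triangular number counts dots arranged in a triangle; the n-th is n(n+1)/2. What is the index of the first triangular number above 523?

32

Solve n(n+1)/2 > 523 for integer n.
The largest n with value ≤ 523 is 31 (since 496 ≤ 523 < 528), so the first above is n = 32, value 528.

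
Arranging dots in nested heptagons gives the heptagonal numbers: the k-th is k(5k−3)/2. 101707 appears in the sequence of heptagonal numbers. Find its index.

Set n(5n−3)/2 = 101707, giving 5n² − 3n − 203414 = 0.
The discriminant is 9 + 40·101707 = 4068289, and √4068289 = 2017.
So n = (3 + 2017) / 10 = 2020/10 = 202.
Check: 202·(5·202 − 3)/2 = 101707. ✓

202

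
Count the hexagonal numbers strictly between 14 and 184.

7

The n-th hexagonal number is n(2n−1).
Smallest index with value > 14: n = 3 (giving 15).
Largest index with value < 184: n = 9 (giving 153).
Indices 3 through 9: 7 terms.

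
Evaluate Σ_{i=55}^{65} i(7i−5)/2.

Σ i(7i−5)/2 = (7Σi² − 5Σi) / 2 over i = 55..65.
Σi = 2145 − 1485 = 660 and Σi² = 93665 − 53955 = 39710.
(7·39710 − 5·660) / 2 = 274670/2 = 137335.

137335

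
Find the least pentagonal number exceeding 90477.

Solve n(3n−1)/2 > 90477 for integer n.
The largest n with value ≤ 90477 is 245 (since 89915 ≤ 90477 < 90651), so the first above is n = 246, value 90651.

90651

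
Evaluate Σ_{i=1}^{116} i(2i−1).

Σ i(2i−1) = 2Σi² − Σi over i = 1..116.
Σi = 6786 and Σi² = 527046.
2·527046 − 1·6786 = 1047306.

1047306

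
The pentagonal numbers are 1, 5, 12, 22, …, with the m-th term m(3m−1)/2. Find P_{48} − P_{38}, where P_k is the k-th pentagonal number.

48·(3·48 − 1)/2 = 3432 and 38·(3·38 − 1)/2 = 2147.
Difference: 3432 − 2147 = 1285.

1285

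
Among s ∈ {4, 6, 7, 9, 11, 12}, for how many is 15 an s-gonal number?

s = 4: P(4, 3) = 9 and P(4, 4) = 16; 15 is not s-gonal.
s = 6: P(6, 3) = 15. ✓
s = 7: P(7, 2) = 7 and P(7, 3) = 18; 15 is not s-gonal.
s = 9: P(9, 2) = 9 and P(9, 3) = 24; 15 is not s-gonal.
s = 11: P(11, 2) = 11 and P(11, 3) = 30; 15 is not s-gonal.
s = 12: P(12, 2) = 12 and P(12, 3) = 33; 15 is not s-gonal.
Hits: s ∈ {6} → 1.

1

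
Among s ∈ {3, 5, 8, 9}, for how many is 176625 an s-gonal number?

s = 3: P(3, 593) = 176121 and P(3, 594) = 176715; 176625 is not s-gonal.
s = 5: P(5, 343) = 176302 and P(5, 344) = 177332; 176625 is not s-gonal.
s = 8: P(8, 242) = 175208 and P(8, 243) = 176661; 176625 is not s-gonal.
s = 9: P(9, 225) = 176625. ✓
Hits: s ∈ {9} → 1.

1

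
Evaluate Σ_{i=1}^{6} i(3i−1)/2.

126

Σ i(3i−1)/2 = (3Σi² − Σi) / 2 over i = 1..6.
Σi = 21 and Σi² = 91.
(3·91 − 1·21) / 2 = 252/2 = 126.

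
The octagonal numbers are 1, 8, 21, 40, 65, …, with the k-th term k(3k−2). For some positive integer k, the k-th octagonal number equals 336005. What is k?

Set n(3n−2) = 336005, giving 3n² − 2n − 336005 = 0.
The discriminant is 4 + 12·336005 = 4032064, and √4032064 = 2008.
So n = (2 + 2008) / 6 = 2010/6 = 335.
Check: 335·(3·335 − 2) = 336005. ✓

335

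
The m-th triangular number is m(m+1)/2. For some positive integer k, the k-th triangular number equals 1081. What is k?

Set n(n+1)/2 = 1081, giving n² + n − 2162 = 0.
So n = (-1 + 93) / 2 = 92/2 = 46.

46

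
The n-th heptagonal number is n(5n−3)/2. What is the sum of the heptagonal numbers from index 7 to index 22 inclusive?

Σ i(5i−3)/2 = (5Σi² − 3Σi) / 2 over i = 7..22.
Σi = 253 − 21 = 232 and Σi² = 3795 − 91 = 3704.
(5·3704 − 3·232) / 2 = 17824/2 = 8912.

8912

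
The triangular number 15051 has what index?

173

Set n(n+1)/2 = 15051, giving n² + n − 30102 = 0.
The discriminant is 1 + 8·15051 = 120409, and √120409 = 347.
So n = (-1 + 347) / 2 = 346/2 = 173.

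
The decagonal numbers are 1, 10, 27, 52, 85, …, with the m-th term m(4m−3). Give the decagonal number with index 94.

35062

The 94th decagonal number is n(4n−3) with n = 94.
94·(4·94 − 3) = 94·373 = 35062.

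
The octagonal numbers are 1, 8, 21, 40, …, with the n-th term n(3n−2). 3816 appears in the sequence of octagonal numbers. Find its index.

36

Set n(3n−2) = 3816, giving 3n² − 2n − 3816 = 0.
The discriminant is 4 + 12·3816 = 45796, and √45796 = 214.
So n = (2 + 214) / 6 = 216/6 = 36.
Check: 36·(3·36 − 2) = 3816. ✓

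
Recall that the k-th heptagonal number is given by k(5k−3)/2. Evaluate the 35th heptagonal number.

3010

The 35th heptagonal number is n(5n−3)/2 with n = 35.
35·(5·35 − 3)/2 = 35·172/2 = 35·86 = 3010.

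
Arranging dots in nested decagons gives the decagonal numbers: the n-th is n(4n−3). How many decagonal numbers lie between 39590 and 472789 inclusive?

245

The n-th decagonal number is n(4n−3).
Smallest index with value ≥ 39590: n = 100 (giving 39700).
Largest index with value ≤ 472789: n = 344 (giving 472312).
Indices 100 through 344: 245 terms.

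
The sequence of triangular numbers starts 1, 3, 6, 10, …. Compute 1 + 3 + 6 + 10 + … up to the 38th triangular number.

9880

Σ i(i+1)/2 = (Σi² + Σi) / 2 over i = 1..38.
Σi = 741 and Σi² = 19019.
(1·19019 + 1·741) / 2 = 19760/2 = 9880.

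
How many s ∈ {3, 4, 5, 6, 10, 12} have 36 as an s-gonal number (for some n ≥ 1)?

2

s = 3: P(3, 8) = 36. ✓
s = 4: P(4, 6) = 36. ✓
s = 5: P(5, 5) = 35 and P(5, 6) = 51; 36 is not s-gonal.
s = 6: P(6, 4) = 28 and P(6, 5) = 45; 36 is not s-gonal.
s = 10: P(10, 3) = 27 and P(10, 4) = 52; 36 is not s-gonal.
s = 12: P(12, 3) = 33 and P(12, 4) = 64; 36 is not s-gonal.
Hits: s ∈ {3, 4} → 2.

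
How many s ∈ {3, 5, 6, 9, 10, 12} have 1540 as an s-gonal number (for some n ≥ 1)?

3

s = 3: P(3, 55) = 1540. ✓
s = 5: P(5, 32) = 1520 and P(5, 33) = 1617; 1540 is not s-gonal.
s = 6: P(6, 28) = 1540. ✓
s = 9: P(9, 21) = 1491 and P(9, 22) = 1639; 1540 is not s-gonal.
s = 10: P(10, 20) = 1540. ✓
s = 12: P(12, 17) = 1377 and P(12, 18) = 1548; 1540 is not s-gonal.
Hits: s ∈ {3, 6, 10} → 3.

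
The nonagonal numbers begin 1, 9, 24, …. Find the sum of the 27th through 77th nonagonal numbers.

Σ i(7i−5)/2 = (7Σi² − 5Σi) / 2 over i = 27..77.
Σi = 3003 − 351 = 2652 and Σi² = 155155 − 6201 = 148954.
(7·148954 − 5·2652) / 2 = 1029418/2 = 514709.

514709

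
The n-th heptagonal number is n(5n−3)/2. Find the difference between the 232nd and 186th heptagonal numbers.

48001

232·(5·232 − 3)/2 = 134212 and 186·(5·186 − 3)/2 = 86211.
Difference: 134212 − 86211 = 48001.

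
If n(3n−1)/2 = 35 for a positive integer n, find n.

5

Set n(3n−1)/2 = 35, giving 3n² − n − 70 = 0.
The discriminant is 1 + 24·35 = 841, and √841 = 29.
So n = (1 + 29) / 6 = 30/6 = 5.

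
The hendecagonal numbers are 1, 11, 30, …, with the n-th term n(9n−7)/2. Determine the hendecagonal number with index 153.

153·(9·153 − 7)/2 = 153·1370/2 = 153·685 = 104805.

104805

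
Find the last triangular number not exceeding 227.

210

Solve n(n+1)/2 ≤ 227 for integer n.
n = 20 gives 210 ≤ 227, while n = 21 gives 231 > 227; so the answer is 210.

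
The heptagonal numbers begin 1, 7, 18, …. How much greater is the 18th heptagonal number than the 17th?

86

Consecutive heptagonal numbers differ by 5n − 4: here 5·18 − 4 = 86.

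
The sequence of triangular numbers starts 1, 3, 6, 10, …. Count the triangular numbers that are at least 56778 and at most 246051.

The n-th triangular number is n(n+1)/2.
Smallest index with value ≥ 56778: n = 337 (giving 56953).
Largest index with value ≤ 246051: n = 701 (giving 246051).
Indices 337 through 701: 365 terms.

365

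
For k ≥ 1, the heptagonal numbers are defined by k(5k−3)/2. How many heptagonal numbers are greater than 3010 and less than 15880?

The n-th heptagonal number is n(5n−3)/2.
Smallest index with value > 3010: n = 36 (giving 3186).
Largest index with value < 15880: n = 79 (giving 15484).
Indices 36 through 79: 44 terms.

44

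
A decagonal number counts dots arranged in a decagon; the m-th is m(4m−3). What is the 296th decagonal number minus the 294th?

4714

296·(4·296 − 3) = 349576 and 294·(4·294 − 3) = 344862.
Difference: 349576 − 344862 = 4714.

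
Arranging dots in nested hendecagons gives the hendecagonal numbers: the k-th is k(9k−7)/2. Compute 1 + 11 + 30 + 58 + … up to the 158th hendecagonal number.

5928792

Σ i(9i−7)/2 = (9Σi² − 7Σi) / 2 over i = 1..158.
Σi = 12561 and Σi² = 1327279.
(9·1327279 − 7·12561) / 2 = 11857584/2 = 5928792.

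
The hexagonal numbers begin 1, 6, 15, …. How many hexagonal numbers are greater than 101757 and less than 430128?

The n-th hexagonal number is n(2n−1).
Smallest index with value > 101757: n = 226 (giving 101926).
Largest index with value < 430128: n = 463 (giving 428275).
Indices 226 through 463: 238 terms.

238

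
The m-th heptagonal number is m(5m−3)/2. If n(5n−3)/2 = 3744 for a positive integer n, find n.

Set n(5n−3)/2 = 3744, giving 5n² − 3n − 7488 = 0.
So n = (3 + 387) / 10 = 390/10 = 39.

39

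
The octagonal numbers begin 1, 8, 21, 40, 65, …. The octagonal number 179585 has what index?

Set n(3n−2) = 179585, giving 3n² − 2n − 179585 = 0.
The discriminant is 4 + 12·179585 = 2155024, and √2155024 = 1468.
So n = (2 + 1468) / 6 = 1470/6 = 245.

245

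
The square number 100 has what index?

We need n² = 100, so n = √100 = 10.

10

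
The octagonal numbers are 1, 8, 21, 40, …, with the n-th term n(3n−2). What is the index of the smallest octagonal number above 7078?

Solve n(3n−2) > 7078 for integer n.
The largest n with value ≤ 7078 is 48 (since 6816 ≤ 7078 < 7105), so the first above is n = 49, value 7105.

49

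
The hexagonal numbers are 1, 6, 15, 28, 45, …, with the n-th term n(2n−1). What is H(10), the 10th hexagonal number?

190

The 10th hexagonal number is n(2n−1) with n = 10.
10·(2·10 − 1) = 10·19 = 190.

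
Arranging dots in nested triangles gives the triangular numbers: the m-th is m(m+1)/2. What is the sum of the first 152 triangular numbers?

Σ i(i+1)/2 = (Σi² + Σi) / 2 over i = 1..152.
Σi = 11628 and Σi² = 1182180.
(1·1182180 + 1·11628) / 2 = 1193808/2 = 596904.

596904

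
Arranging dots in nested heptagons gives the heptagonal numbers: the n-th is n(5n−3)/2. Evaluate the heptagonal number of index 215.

115240

The 215th heptagonal number is n(5n−3)/2 with n = 215.
215·(5·215 − 3)/2 = 215·1072/2 = 215·536 = 115240.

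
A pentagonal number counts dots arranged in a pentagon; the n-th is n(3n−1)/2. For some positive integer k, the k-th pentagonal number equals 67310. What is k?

212

Set n(3n−1)/2 = 67310, giving 3n² − n − 134620 = 0.
So n = (1 + 1271) / 6 = 1272/6 = 212.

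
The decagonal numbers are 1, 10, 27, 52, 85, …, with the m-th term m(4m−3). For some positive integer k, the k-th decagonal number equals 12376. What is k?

Set n(4n−3) = 12376, giving 4n² − 3n − 12376 = 0.
So n = (3 + 445) / 8 = 448/8 = 56.

56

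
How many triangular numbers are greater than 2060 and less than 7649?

60

The n-th triangular number is n(n+1)/2.
Smallest index with value > 2060: n = 64 (giving 2080).
Largest index with value < 7649: n = 123 (giving 7626).
Indices 64 through 123: 60 terms.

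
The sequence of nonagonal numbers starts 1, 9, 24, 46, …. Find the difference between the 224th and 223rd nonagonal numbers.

1562

Consecutive nonagonal numbers differ by 7n − 6: here 7·224 − 6 = 1562.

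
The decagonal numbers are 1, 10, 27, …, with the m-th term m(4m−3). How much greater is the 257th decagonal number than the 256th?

Consecutive decagonal numbers differ by 8n − 7: here 8·257 − 7 = 2049.

2049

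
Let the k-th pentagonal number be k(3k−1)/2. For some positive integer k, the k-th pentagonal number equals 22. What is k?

4

Set n(3n−1)/2 = 22, giving 3n² − n − 44 = 0.
So n = (1 + 23) / 6 = 24/6 = 4.
Check: 4·(3·4 − 1)/2 = 22. ✓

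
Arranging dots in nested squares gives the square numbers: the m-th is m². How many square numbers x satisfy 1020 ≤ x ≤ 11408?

75

The n-th square number is n².
Smallest index with value ≥ 1020: n = 32 (giving 1024).
Largest index with value ≤ 11408: n = 106 (giving 11236).
Indices 32 through 106: 75 terms.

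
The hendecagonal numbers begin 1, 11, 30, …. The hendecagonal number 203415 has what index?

213

Set n(9n−7)/2 = 203415, giving 9n² − 7n − 406830 = 0.
The discriminant is 49 + 72·203415 = 14645929, and √14645929 = 3827.
So n = (7 + 3827) / 18 = 3834/18 = 213.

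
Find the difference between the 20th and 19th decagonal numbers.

Consecutive decagonal numbers differ by 8n − 7: here 8·20 − 7 = 153.

153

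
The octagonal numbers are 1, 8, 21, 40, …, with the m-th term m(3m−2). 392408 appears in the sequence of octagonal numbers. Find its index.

362

Set n(3n−2) = 392408, giving 3n² − 2n − 392408 = 0.
The discriminant is 4 + 12·392408 = 4708900, and √4708900 = 2170.
So n = (2 + 2170) / 6 = 2172/6 = 362.
Check: 362·(3·362 − 2) = 392408. ✓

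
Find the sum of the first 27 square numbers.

6930

Σ_{i=1}^{27} i² = 27·28·55/6 = 6930.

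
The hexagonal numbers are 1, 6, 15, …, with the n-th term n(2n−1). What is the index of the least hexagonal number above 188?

10

Solve n(2n−1) > 188 for integer n.
The largest n with value ≤ 188 is 9 (since 153 ≤ 188 < 190), so the first above is n = 10, value 190.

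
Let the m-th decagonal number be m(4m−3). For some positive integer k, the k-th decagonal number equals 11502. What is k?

54

Set n(4n−3) = 11502, giving 4n² − 3n − 11502 = 0.
The discriminant is 9 + 16·11502 = 184041, and √184041 = 429.
So n = (3 + 429) / 8 = 432/8 = 54.
Check: 54·(4·54 − 3) = 11502. ✓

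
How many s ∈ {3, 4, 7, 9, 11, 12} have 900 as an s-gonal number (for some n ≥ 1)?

s = 3: P(3, 41) = 861 and P(3, 42) = 903; 900 is not s-gonal.
s = 4: P(4, 30) = 900. ✓
s = 7: P(7, 19) = 874 and P(7, 20) = 970; 900 is not s-gonal.
s = 9: P(9, 16) = 856 and P(9, 17) = 969; 900 is not s-gonal.
s = 11: P(11, 14) = 833 and P(11, 15) = 960; 900 is not s-gonal.
s = 12: P(12, 13) = 793 and P(12, 14) = 924; 900 is not s-gonal.
Hits: s ∈ {4} → 1.

1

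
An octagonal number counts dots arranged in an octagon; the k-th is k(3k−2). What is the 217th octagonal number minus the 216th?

1297

Consecutive octagonal numbers differ by 6n − 5: here 6·217 − 5 = 1297.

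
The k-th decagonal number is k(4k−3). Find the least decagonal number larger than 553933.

555397

Solve n(4n−3) > 553933 for integer n.
The largest n with value ≤ 553933 is 372 (since 552420 ≤ 553933 < 555397), so the first above is n = 373, value 555397.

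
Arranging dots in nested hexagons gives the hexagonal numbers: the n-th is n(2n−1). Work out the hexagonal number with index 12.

The 12th hexagonal number is n(2n−1) with n = 12.
12·(2·12 − 1) = 12·23 = 276.

276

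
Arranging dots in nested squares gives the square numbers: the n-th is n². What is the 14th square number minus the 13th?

n² − (n−1)² = 2n − 1, so 14² − 13² = 2·14 − 1 = 27.

27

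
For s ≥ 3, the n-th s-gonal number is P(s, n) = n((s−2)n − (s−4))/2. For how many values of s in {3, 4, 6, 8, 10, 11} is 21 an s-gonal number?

s = 3: P(3, 6) = 21. ✓
s = 4: P(4, 4) = 16 and P(4, 5) = 25; 21 is not s-gonal.
s = 6: P(6, 3) = 15 and P(6, 4) = 28; 21 is not s-gonal.
s = 8: P(8, 3) = 21. ✓
s = 10: P(10, 2) = 10 and P(10, 3) = 27; 21 is not s-gonal.
s = 11: P(11, 2) = 11 and P(11, 3) = 30; 21 is not s-gonal.
Hits: s ∈ {3, 8} → 2.

2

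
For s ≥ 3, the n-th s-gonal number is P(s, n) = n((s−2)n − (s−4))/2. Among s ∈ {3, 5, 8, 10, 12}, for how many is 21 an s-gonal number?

s = 3: P(3, 6) = 21. ✓
s = 5: P(5, 3) = 12 and P(5, 4) = 22; 21 is not s-gonal.
s = 8: P(8, 3) = 21. ✓
s = 10: P(10, 2) = 10 and P(10, 3) = 27; 21 is not s-gonal.
s = 12: P(12, 2) = 12 and P(12, 3) = 33; 21 is not s-gonal.
Hits: s ∈ {3, 8} → 2.

2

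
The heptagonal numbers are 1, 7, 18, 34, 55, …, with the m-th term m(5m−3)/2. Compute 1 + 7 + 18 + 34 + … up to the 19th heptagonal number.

Σ i(5i−3)/2 = (5Σi² − 3Σi) / 2 over i = 1..19.
Σi = 190 and Σi² = 2470.
(5·2470 − 3·190) / 2 = 11780/2 = 5890.

5890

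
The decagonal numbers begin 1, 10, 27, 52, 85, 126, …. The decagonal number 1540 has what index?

Set n(4n−3) = 1540, giving 4n² − 3n − 1540 = 0.
So n = (3 + 157) / 8 = 160/8 = 20.
Check: 20·(4·20 − 3) = 1540. ✓

20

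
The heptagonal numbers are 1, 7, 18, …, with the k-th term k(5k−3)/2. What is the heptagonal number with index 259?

The 259th heptagonal number is n(5n−3)/2 with n = 259.
259·(5·259 − 3)/2 = 259·1292/2 = 259·646 = 167314.

167314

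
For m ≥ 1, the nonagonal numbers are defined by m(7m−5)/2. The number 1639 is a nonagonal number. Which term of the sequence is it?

Set n(7n−5)/2 = 1639, giving 7n² − 5n − 3278 = 0.
The discriminant is 25 + 56·1639 = 91809, and √91809 = 303.
So n = (5 + 303) / 14 = 308/14 = 22.

22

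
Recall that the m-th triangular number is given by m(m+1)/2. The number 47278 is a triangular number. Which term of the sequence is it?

307

Set n(n+1)/2 = 47278, giving n² + n − 94556 = 0.
The discriminant is 1 + 8·47278 = 378225, and √378225 = 615.
So n = (-1 + 615) / 2 = 614/2 = 307.
Check: 307·308/2 = 47278. ✓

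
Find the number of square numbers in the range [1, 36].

6

The n-th square number is n².
Smallest index with value ≥ 1: n = 1 (giving 1).
Largest index with value ≤ 36: n = 6 (giving 36).
Indices 1 through 6: 6 terms.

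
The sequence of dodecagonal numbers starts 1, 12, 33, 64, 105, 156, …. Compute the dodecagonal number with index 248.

The 248th dodecagonal number is n(5n−4) with n = 248.
248·(5·248 − 4) = 248·1236 = 306528.

306528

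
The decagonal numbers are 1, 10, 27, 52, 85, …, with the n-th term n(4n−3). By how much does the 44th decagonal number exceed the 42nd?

682

44·(4·44 − 3) = 7612 and 42·(4·42 − 3) = 6930.
Difference: 7612 − 6930 = 682.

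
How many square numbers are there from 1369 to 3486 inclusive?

The n-th square number is n².
Smallest index with value ≥ 1369: n = 37 (giving 1369).
Largest index with value ≤ 3486: n = 59 (giving 3481).
Indices 37 through 59: 23 terms.

23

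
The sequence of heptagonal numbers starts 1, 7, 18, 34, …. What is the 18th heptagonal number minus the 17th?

Consecutive heptagonal numbers differ by 5n − 4: here 5·18 − 4 = 86.

86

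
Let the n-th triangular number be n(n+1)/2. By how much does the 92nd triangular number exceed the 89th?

92·93/2 = 4278 and 89·90/2 = 4005.
Difference: 4278 − 4005 = 273.

273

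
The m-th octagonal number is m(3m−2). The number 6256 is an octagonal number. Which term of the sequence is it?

46

Set n(3n−2) = 6256, giving 3n² − 2n − 6256 = 0.
The discriminant is 4 + 12·6256 = 75076, and √75076 = 274.
So n = (2 + 274) / 6 = 276/6 = 46.
Check: 46·(3·46 − 2) = 6256. ✓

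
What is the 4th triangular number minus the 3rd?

4

Consecutive triangular numbers differ by n: T_{4} − T_{3} = 4.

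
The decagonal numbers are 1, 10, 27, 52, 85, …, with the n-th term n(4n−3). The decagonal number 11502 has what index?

54

Set n(4n−3) = 11502, giving 4n² − 3n − 11502 = 0.
The discriminant is 9 + 16·11502 = 184041, and √184041 = 429.
So n = (3 + 429) / 8 = 432/8 = 54.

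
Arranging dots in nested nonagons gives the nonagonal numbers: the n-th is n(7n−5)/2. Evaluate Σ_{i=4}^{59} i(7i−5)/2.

241276

Σ i(7i−5)/2 = (7Σi² − 5Σi) / 2 over i = 4..59.
Σi = 1770 − 6 = 1764 and Σi² = 70210 − 14 = 70196.
(7·70196 − 5·1764) / 2 = 482552/2 = 241276.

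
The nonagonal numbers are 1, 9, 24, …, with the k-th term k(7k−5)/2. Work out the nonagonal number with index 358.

447679

The 358th nonagonal number is n(7n−5)/2 with n = 358.
358·(7·358 − 5)/2 = 358·2501/2 = 447679.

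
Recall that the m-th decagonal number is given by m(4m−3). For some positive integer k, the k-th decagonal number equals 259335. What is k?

255

Set n(4n−3) = 259335, giving 4n² − 3n − 259335 = 0.
The discriminant is 9 + 16·259335 = 4149369, and √4149369 = 2037.
So n = (3 + 2037) / 8 = 2040/8 = 255.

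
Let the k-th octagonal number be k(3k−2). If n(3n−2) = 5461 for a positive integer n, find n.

Set n(3n−2) = 5461, giving 3n² − 2n − 5461 = 0.
The discriminant is 4 + 12·5461 = 65536, and √65536 = 256.
So n = (2 + 256) / 6 = 258/6 = 43.

43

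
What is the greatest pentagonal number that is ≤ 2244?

2147

Solve n(3n−1)/2 ≤ 2244 for integer n.
n = 38 gives 2147 ≤ 2244, while n = 39 gives 2262 > 2244; so the answer is 2147.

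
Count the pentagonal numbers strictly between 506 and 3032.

The n-th pentagonal number is n(3n−1)/2.
Smallest index with value > 506: n = 19 (giving 532).
Largest index with value < 3032: n = 45 (giving 3015).
Indices 19 through 45: 27 terms.

27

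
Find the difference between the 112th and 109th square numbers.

112² = 12544 and 109² = 11881.
Difference: 12544 − 11881 = 663.

663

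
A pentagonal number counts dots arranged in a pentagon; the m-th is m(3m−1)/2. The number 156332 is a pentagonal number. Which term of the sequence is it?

Set n(3n−1)/2 = 156332, giving 3n² − n − 312664 = 0.
So n = (1 + 1937) / 6 = 1938/6 = 323.

323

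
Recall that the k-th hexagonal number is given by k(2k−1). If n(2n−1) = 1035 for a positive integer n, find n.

23

Set n(2n−1) = 1035, giving 2n² − n − 1035 = 0.
The discriminant is 1 + 8·1035 = 8281, and √8281 = 91.
So n = (1 + 91) / 4 = 92/4 = 23.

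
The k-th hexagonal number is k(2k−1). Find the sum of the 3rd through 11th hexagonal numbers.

Σ i(2i−1) = 2Σi² − Σi over i = 3..11.
Σi = 66 − 3 = 63 and Σi² = 506 − 5 = 501.
2·501 − 1·63 = 939.

939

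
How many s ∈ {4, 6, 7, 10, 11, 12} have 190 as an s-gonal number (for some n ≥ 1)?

1

s = 4: P(4, 13) = 169 and P(4, 14) = 196; 190 is not s-gonal.
s = 6: P(6, 10) = 190. ✓
s = 7: P(7, 9) = 189 and P(7, 10) = 235; 190 is not s-gonal.
s = 10: P(10, 7) = 175 and P(10, 8) = 232; 190 is not s-gonal.
s = 11: P(11, 6) = 141 and P(11, 7) = 196; 190 is not s-gonal.
s = 12: P(12, 6) = 156 and P(12, 7) = 217; 190 is not s-gonal.
Hits: s ∈ {6} → 1.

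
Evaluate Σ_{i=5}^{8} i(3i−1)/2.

248

Σ i(3i−1)/2 = (3Σi² − Σi) / 2 over i = 5..8.
Σi = 36 − 10 = 26 and Σi² = 204 − 30 = 174.
(3·174 − 1·26) / 2 = 496/2 = 248.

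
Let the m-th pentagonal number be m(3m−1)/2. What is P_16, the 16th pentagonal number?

376

The 16th pentagonal number is n(3n−1)/2 with n = 16.
16·(3·16 − 1)/2 = 16·47/2 = 376.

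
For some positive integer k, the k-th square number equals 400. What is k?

20

We need n² = 400, so n = √400 = 20.
Check: 20² = 400. ✓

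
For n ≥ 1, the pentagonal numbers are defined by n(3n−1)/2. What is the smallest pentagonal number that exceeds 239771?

Solve n(3n−1)/2 > 239771 for integer n.
The largest n with value ≤ 239771 is 399 (since 238602 ≤ 239771 < 239800), so the first above is n = 400, value 239800.

239800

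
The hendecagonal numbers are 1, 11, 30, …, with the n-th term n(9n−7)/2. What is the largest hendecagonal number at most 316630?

Solve n(9n−7)/2 ≤ 316630 for integer n.
n = 265 gives 315085 ≤ 316630, while n = 266 gives 317471 > 316630; so the answer is 315085.

315085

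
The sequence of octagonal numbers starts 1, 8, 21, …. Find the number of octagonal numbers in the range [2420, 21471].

56

The n-th octagonal number is n(3n−2).
Smallest index with value ≥ 2420: n = 29 (giving 2465).
Largest index with value ≤ 21471: n = 84 (giving 21000).
Indices 29 through 84: 56 terms.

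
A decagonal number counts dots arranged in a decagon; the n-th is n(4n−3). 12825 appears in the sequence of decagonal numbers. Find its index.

57

Set n(4n−3) = 12825, giving 4n² − 3n − 12825 = 0.
The discriminant is 9 + 16·12825 = 205209, and √205209 = 453.
So n = (3 + 453) / 8 = 456/8 = 57.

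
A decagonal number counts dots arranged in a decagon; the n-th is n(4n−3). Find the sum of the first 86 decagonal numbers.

851701

Σ i(4i−3) = 4Σi² − 3Σi over i = 1..86.
Σi = 3741 and Σi² = 215731.
4·215731 − 3·3741 = 851701.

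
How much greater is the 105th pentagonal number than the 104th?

313

Consecutive pentagonal numbers differ by 3n − 2: here 3·105 − 2 = 313.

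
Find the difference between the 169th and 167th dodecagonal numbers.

3352

169·(5·169 − 4) = 142129 and 167·(5·167 − 4) = 138777.
Difference: 142129 − 138777 = 3352.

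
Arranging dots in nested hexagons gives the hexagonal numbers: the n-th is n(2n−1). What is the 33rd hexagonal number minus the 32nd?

129

Consecutive hexagonal numbers differ by 4n − 3: here 4·33 − 3 = 129.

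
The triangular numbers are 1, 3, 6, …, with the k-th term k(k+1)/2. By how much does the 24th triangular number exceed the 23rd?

24

Consecutive triangular numbers differ by n: T_{24} − T_{23} = 24.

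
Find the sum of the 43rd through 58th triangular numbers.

20976

Σ i(i+1)/2 = (Σi² + Σi) / 2 over i = 43..58.
Σi = 1711 − 903 = 808 and Σi² = 66729 − 25585 = 41144.
(1·41144 + 1·808) / 2 = 41952/2 = 20976.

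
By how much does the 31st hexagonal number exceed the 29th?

31·(2·31 − 1) = 1891 and 29·(2·29 − 1) = 1653.
Difference: 1891 − 1653 = 238.

238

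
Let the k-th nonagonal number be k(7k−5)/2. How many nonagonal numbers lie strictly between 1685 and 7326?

The n-th nonagonal number is n(7n−5)/2.
Smallest index with value > 1685: n = 23 (giving 1794).
Largest index with value < 7326: n = 46 (giving 7291).
Indices 23 through 46: 24 terms.

24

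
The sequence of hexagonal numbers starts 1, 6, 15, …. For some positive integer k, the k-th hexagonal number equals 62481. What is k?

Set n(2n−1) = 62481, giving 2n² − n − 62481 = 0.
So n = (1 + 707) / 4 = 708/4 = 177.

177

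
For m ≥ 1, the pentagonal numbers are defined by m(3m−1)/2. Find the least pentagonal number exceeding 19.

22

Solve n(3n−1)/2 > 19 for integer n.
The largest n with value ≤ 19 is 3 (since 12 ≤ 19 < 22), so the first above is n = 4, value 22.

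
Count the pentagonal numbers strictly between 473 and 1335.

12

The n-th pentagonal number is n(3n−1)/2.
Smallest index with value > 473: n = 18 (giving 477).
Largest index with value < 1335: n = 29 (giving 1247).
Indices 18 through 29: 12 terms.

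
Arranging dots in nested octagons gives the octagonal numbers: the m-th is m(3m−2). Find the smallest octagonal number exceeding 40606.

40833

Solve n(3n−2) > 40606 for integer n.
The largest n with value ≤ 40606 is 116 (since 40136 ≤ 40606 < 40833), so the first above is n = 117, value 40833.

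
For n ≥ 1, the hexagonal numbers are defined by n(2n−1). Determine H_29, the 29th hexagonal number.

29·(2·29 − 1) = 29·57 = 1653.

1653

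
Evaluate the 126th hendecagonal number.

The 126th hendecagonal number is n(9n−7)/2 with n = 126.
126·(9·126 − 7)/2 = 126·1127/2 = 71001.

71001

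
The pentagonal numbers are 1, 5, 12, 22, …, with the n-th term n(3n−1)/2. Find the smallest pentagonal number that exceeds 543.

590

Solve n(3n−1)/2 > 543 for integer n.
The largest n with value ≤ 543 is 19 (since 532 ≤ 543 < 590), so the first above is n = 20, value 590.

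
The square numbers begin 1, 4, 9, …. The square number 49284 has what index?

We need n² = 49284, so n = √49284 = 222.

222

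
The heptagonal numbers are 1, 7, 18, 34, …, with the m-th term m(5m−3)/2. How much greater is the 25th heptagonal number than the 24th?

121

Consecutive heptagonal numbers differ by 5n − 4: here 5·25 − 4 = 121.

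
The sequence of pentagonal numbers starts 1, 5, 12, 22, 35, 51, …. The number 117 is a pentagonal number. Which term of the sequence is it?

9

Set n(3n−1)/2 = 117, giving 3n² − n − 234 = 0.
The discriminant is 1 + 24·117 = 2809, and √2809 = 53.
So n = (1 + 53) / 6 = 54/6 = 9.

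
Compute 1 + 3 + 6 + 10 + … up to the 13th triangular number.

455

Σ i(i+1)/2 = (Σi² + Σi) / 2 over i = 1..13.
Σi = 91 and Σi² = 819.
(1·819 + 1·91) / 2 = 910/2 = 455.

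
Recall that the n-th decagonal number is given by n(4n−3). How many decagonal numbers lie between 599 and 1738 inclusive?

9

The n-th decagonal number is n(4n−3).
Smallest index with value ≥ 599: n = 13 (giving 637).
Largest index with value ≤ 1738: n = 21 (giving 1701).
Indices 13 through 21: 9 terms.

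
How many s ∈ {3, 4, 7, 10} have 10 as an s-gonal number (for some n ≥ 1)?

s = 3: P(3, 4) = 10. ✓
s = 4: P(4, 3) = 9 and P(4, 4) = 16; 10 is not s-gonal.
s = 7: P(7, 2) = 7 and P(7, 3) = 18; 10 is not s-gonal.
s = 10: P(10, 2) = 10. ✓
Hits: s ∈ {3, 10} → 2.

2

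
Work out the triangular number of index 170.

The 170th triangular number is n(n+1)/2 with n = 170.
170·171/2 = 29070/2 = 14535.

14535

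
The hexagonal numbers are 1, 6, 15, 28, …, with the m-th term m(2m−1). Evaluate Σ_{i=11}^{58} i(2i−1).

Σ i(2i−1) = 2Σi² − Σi over i = 11..58.
Σi = 1711 − 55 = 1656 and Σi² = 66729 − 385 = 66344.
2·66344 − 1·1656 = 131032.

131032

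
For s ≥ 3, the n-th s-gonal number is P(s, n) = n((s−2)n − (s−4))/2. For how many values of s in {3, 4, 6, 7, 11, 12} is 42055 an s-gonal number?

s = 3: P(3, 289) = 41905 and P(3, 290) = 42195; 42055 is not s-gonal.
s = 4: P(4, 205) = 42025 and P(4, 206) = 42436; 42055 is not s-gonal.
s = 6: P(6, 145) = 41905 and P(6, 146) = 42486; 42055 is not s-gonal.
s = 7: P(7, 130) = 42055. ✓
s = 11: P(11, 97) = 42001 and P(11, 98) = 42875; 42055 is not s-gonal.
s = 12: P(12, 92) = 41952 and P(12, 93) = 42873; 42055 is not s-gonal.
Hits: s ∈ {7} → 1.

1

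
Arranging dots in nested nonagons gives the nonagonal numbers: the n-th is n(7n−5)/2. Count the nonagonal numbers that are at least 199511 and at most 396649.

The n-th nonagonal number is n(7n−5)/2.
Smallest index with value ≥ 199511: n = 240 (giving 201000).
Largest index with value ≤ 396649: n = 337 (giving 396649).
Indices 240 through 337: 98 terms.

98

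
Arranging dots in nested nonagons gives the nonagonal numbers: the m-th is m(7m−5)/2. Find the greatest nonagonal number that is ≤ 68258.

Solve n(7n−5)/2 ≤ 68258 for integer n.
n = 140 gives 68250 ≤ 68258, while n = 141 gives 69231 > 68258; so the answer is 68250.

68250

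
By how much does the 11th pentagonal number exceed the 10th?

31

Consecutive pentagonal numbers differ by 3n − 2: here 3·11 − 2 = 31.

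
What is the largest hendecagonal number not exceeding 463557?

Solve n(9n−7)/2 ≤ 463557 for integer n.
n = 321 gives 462561 ≤ 463557, while n = 322 gives 465451 > 463557; so the answer is 462561.

462561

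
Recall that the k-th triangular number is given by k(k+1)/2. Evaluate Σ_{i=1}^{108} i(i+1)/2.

Σ i(i+1)/2 = (Σi² + Σi) / 2 over i = 1..108.
Σi = 5886 and Σi² = 425754.
(1·425754 + 1·5886) / 2 = 431640/2 = 215820.

215820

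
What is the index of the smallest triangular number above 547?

33

Solve n(n+1)/2 > 547 for integer n.
The largest n with value ≤ 547 is 32 (since 528 ≤ 547 < 561), so the first above is n = 33, value 561.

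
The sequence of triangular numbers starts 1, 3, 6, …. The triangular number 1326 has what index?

51

Set n(n+1)/2 = 1326, giving n² + n − 2652 = 0.
The discriminant is 1 + 8·1326 = 10609, and √10609 = 103.
So n = (-1 + 103) / 2 = 102/2 = 51.
Check: 51·52/2 = 1326. ✓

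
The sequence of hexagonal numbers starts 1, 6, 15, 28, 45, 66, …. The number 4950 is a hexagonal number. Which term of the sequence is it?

50

Set n(2n−1) = 4950, giving 2n² − n − 4950 = 0.
The discriminant is 1 + 8·4950 = 39601, and √39601 = 199.
So n = (1 + 199) / 4 = 200/4 = 50.
Check: 50·(2·50 − 1) = 4950. ✓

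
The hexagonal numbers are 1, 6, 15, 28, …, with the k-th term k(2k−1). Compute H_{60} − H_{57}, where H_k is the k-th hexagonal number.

60·(2·60 − 1) = 7140 and 57·(2·57 − 1) = 6441.
Difference: 7140 − 6441 = 699.

699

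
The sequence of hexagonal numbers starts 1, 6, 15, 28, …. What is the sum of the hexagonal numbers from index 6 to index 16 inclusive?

2761

Σ i(2i−1) = 2Σi² − Σi over i = 6..16.
Σi = 136 − 15 = 121 and Σi² = 1496 − 55 = 1441.
2·1441 − 1·121 = 2761.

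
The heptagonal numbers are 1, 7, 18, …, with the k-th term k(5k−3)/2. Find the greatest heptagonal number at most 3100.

Solve n(5n−3)/2 ≤ 3100 for integer n.
n = 35 gives 3010 ≤ 3100, while n = 36 gives 3186 > 3100; so the answer is 3010.

3010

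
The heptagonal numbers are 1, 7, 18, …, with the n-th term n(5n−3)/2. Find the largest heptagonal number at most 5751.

Solve n(5n−3)/2 ≤ 5751 for integer n.
n = 48 gives 5688 ≤ 5751, while n = 49 gives 5929 > 5751; so the answer is 5688.

5688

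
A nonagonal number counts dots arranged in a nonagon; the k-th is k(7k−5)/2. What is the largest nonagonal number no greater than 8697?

Solve n(7n−5)/2 ≤ 8697 for integer n.
n = 50 gives 8625 ≤ 8697, while n = 51 gives 8976 > 8697; so the answer is 8625.

8625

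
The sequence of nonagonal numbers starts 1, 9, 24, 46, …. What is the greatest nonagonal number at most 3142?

3075

Solve n(7n−5)/2 ≤ 3142 for integer n.
n = 30 gives 3075 ≤ 3142, while n = 31 gives 3286 > 3142; so the answer is 3075.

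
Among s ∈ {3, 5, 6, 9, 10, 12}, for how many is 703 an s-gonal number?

2

s = 3: P(3, 37) = 703. ✓
s = 5: P(5, 21) = 651 and P(5, 22) = 715; 703 is not s-gonal.
s = 6: P(6, 19) = 703. ✓
s = 9: P(9, 14) = 651 and P(9, 15) = 750; 703 is not s-gonal.
s = 10: P(10, 13) = 637 and P(10, 14) = 742; 703 is not s-gonal.
s = 12: P(12, 12) = 672 and P(12, 13) = 793; 703 is not s-gonal.
Hits: s ∈ {3, 6} → 2.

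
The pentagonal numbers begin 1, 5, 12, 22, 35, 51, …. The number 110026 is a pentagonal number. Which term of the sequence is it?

Set n(3n−1)/2 = 110026, giving 3n² − n − 220052 = 0.
The discriminant is 1 + 24·110026 = 2640625, and √2640625 = 1625.
So n = (1 + 1625) / 6 = 1626/6 = 271.

271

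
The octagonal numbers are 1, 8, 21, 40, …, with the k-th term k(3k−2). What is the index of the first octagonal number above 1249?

Solve n(3n−2) > 1249 for integer n.
The largest n with value ≤ 1249 is 20 (since 1160 ≤ 1249 < 1281), so the first above is n = 21, value 1281.

21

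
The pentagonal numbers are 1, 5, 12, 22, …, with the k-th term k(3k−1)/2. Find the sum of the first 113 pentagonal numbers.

Σ i(3i−1)/2 = (3Σi² − Σi) / 2 over i = 1..113.
Σi = 6441 and Σi² = 487369.
(3·487369 − 1·6441) / 2 = 1455666/2 = 727833.

727833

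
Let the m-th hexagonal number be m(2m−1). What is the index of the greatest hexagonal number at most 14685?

85

Solve n(2n−1) ≤ 14685 for integer n.
n = 85 gives 14365 ≤ 14685, while n = 86 gives 14706 > 14685; so the answer is index 85.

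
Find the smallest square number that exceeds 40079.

Solve n² > 40079 for integer n.
The largest n with value ≤ 40079 is 200 (since 40000 ≤ 40079 < 40401), so the first above is n = 201, value 40401.

40401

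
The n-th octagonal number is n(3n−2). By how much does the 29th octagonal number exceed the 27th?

332

29·(3·29 − 2) = 2465 and 27·(3·27 − 2) = 2133.
Difference: 2465 − 2133 = 332.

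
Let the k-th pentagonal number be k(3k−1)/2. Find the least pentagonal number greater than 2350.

Solve n(3n−1)/2 > 2350 for integer n.
The largest n with value ≤ 2350 is 39 (since 2262 ≤ 2350 < 2380), so the first above is n = 40, value 2380.

2380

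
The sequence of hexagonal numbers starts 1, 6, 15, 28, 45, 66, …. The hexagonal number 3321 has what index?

41

Set n(2n−1) = 3321, giving 2n² − n − 3321 = 0.
The discriminant is 1 + 8·3321 = 26569, and √26569 = 163.
So n = (1 + 163) / 4 = 164/4 = 41.
Check: 41·(2·41 − 1) = 3321. ✓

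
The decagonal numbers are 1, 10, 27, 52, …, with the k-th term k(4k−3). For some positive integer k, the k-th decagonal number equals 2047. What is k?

Set n(4n−3) = 2047, giving 4n² − 3n − 2047 = 0.
So n = (3 + 181) / 8 = 184/8 = 23.

23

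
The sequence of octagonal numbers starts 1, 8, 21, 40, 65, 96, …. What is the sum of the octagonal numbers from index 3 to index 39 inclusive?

60051

Σ i(3i−2) = 3Σi² − 2Σi over i = 3..39.
Σi = 780 − 3 = 777 and Σi² = 20540 − 5 = 20535.
3·20535 − 2·777 = 60051.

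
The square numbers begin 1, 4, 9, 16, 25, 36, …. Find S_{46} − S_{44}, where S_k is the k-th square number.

180

46² = 2116 and 44² = 1936.
Difference: 2116 − 1936 = 180.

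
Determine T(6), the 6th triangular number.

21

The 6th triangular number is n(n+1)/2 with n = 6.
6·7/2 = 42/2 = 21.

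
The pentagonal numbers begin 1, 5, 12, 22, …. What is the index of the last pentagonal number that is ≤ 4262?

53

Solve n(3n−1)/2 ≤ 4262 for integer n.
n = 53 gives 4187 ≤ 4262, while n = 54 gives 4347 > 4262; so the answer is index 53.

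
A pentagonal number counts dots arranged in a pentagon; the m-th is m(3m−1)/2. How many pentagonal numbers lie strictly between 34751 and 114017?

The n-th pentagonal number is n(3n−1)/2.
Smallest index with value > 34751: n = 153 (giving 35037).
Largest index with value < 114017: n = 275 (giving 113300).
Indices 153 through 275: 123 terms.

123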